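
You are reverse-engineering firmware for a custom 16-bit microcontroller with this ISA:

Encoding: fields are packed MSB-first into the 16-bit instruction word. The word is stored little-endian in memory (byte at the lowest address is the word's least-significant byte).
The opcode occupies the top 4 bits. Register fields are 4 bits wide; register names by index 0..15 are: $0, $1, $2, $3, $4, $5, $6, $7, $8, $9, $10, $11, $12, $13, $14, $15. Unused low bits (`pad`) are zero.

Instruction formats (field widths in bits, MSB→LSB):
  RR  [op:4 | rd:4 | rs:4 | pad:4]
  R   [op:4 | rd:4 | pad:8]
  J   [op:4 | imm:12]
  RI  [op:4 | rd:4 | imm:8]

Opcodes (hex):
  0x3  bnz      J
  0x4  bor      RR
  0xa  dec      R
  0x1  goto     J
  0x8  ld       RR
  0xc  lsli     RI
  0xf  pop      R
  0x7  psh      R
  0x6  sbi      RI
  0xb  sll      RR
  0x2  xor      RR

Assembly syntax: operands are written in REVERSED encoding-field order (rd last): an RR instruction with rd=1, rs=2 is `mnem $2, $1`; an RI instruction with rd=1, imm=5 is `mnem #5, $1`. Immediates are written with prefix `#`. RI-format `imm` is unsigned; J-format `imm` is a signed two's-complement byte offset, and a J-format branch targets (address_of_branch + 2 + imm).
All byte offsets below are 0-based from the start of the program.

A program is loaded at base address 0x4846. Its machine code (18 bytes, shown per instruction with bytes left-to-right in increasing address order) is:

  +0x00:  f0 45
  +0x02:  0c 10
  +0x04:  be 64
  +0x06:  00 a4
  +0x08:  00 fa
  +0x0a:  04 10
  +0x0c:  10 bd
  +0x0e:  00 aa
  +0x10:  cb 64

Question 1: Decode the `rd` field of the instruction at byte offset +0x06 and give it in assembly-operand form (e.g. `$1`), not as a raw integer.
$4

+0x06: 00 a4 ⇒ word 0xa400 (little)
  top 4b → 0xa → dec [R]
  rd@[11:8]=0x4 ⇒ $4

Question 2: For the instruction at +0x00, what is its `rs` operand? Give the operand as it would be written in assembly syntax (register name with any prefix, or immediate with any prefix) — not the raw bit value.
off 0x00: read f0 45 as little → 0x45f0
  op=0x45f0>>12=0x4 ⇒ bor (RR)
  [11:8] rd=5 = $5
  [7:4] rs=15 = $15

$15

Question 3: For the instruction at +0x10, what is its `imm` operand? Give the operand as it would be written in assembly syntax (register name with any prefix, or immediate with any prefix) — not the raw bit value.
[10] cb 64 → 0x64cb
  opcode bits[15:12]=0x6: sbi/RI
  rd@[11:8]=0x4 ⇒ $4
  imm@[7:0]=0xcb ⇒ #203

#203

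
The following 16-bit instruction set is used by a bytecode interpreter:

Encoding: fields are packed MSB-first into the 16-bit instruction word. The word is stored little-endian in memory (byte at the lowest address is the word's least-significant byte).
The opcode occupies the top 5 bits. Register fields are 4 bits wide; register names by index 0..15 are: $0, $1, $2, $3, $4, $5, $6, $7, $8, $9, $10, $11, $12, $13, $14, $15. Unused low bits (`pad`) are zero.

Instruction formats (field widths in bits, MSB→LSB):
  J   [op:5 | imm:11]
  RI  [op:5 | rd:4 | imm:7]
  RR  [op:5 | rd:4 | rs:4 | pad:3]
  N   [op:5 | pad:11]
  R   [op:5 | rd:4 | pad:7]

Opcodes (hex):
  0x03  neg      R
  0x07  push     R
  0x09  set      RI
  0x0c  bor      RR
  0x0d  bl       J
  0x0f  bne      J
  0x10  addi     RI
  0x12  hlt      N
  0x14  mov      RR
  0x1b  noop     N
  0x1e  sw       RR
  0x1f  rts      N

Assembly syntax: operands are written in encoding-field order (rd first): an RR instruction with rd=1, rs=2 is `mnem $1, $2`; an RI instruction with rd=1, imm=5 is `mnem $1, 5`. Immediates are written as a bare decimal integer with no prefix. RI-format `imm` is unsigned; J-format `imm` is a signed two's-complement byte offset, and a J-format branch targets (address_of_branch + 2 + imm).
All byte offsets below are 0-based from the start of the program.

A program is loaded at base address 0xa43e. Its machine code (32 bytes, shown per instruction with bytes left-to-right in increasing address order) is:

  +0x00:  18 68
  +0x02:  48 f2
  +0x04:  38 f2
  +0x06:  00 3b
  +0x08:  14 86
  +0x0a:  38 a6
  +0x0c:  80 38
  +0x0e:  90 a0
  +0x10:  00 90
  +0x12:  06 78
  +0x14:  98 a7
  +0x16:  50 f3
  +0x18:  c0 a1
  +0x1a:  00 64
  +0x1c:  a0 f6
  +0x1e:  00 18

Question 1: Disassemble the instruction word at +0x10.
hlt

+0x10: 00 90 ⇒ word 0x9000 (little)
  opcode bits[15:11]=0x12: hlt/N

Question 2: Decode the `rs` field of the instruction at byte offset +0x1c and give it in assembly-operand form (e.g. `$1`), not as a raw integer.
$4

@+1c  little-endian(a0 f6) = 0xf6a0
  opcode bits[15:11]=0x1e: sw/RR
  [10:7] rd=13 = $13
  [6:3] rs=4 = $4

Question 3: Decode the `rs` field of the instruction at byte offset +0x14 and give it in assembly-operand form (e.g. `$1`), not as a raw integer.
$3

@+14  little-endian(98 a7) = 0xa798
  op=0xa798>>11=0x14 ⇒ mov (RR)
  rd: (w>>7)&0xf=0xf → $15
  rs: (w>>3)&0xf=0x3 → $3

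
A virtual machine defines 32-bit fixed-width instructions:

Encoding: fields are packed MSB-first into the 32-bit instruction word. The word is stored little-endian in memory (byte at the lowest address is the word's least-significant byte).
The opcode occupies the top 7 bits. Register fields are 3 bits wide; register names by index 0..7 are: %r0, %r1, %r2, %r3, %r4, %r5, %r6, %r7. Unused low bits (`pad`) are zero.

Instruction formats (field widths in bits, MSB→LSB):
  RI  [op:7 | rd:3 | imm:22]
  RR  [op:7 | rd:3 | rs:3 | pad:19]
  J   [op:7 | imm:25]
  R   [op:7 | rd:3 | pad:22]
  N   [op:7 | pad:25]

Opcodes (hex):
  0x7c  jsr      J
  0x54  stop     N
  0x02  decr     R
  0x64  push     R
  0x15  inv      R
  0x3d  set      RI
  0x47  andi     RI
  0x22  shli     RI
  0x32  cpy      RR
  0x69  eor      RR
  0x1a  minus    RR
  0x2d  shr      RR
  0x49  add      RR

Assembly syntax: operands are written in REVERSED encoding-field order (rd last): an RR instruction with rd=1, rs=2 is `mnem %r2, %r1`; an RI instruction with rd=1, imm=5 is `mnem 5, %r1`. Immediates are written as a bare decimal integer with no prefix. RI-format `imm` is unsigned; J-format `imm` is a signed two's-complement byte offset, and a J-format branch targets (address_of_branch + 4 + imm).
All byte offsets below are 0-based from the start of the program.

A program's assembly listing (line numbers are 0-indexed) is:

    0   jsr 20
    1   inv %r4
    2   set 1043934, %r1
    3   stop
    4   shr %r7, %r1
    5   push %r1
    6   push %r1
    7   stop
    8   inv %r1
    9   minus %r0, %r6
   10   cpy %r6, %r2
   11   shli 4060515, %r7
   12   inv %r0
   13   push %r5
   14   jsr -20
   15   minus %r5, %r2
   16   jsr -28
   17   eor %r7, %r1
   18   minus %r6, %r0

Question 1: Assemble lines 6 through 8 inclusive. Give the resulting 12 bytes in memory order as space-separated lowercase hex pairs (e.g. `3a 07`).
line 6 (push): pack op=0x64:7|rd=1:3|pad=0:22 = 0xc8400000; little→ 00 00 40 c8
line 7 (stop): pack op=0x54:7|pad=0:25 = 0xa8000000; little→ 00 00 00 a8
line 8 (inv): pack op=0x15:7|rd=1:3|pad=0:22 = 0x2a400000; little→ 00 00 40 2a

00 00 40 c8 00 00 00 a8 00 00 40 2a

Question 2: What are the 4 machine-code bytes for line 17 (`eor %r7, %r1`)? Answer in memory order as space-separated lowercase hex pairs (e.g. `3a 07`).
L17: eor op=0x69:7|rd=1:3|rs=7:3|pad=0:19 ⇒ 0xd2780000 ⇒ little 00 00 78 d2

00 00 78 d2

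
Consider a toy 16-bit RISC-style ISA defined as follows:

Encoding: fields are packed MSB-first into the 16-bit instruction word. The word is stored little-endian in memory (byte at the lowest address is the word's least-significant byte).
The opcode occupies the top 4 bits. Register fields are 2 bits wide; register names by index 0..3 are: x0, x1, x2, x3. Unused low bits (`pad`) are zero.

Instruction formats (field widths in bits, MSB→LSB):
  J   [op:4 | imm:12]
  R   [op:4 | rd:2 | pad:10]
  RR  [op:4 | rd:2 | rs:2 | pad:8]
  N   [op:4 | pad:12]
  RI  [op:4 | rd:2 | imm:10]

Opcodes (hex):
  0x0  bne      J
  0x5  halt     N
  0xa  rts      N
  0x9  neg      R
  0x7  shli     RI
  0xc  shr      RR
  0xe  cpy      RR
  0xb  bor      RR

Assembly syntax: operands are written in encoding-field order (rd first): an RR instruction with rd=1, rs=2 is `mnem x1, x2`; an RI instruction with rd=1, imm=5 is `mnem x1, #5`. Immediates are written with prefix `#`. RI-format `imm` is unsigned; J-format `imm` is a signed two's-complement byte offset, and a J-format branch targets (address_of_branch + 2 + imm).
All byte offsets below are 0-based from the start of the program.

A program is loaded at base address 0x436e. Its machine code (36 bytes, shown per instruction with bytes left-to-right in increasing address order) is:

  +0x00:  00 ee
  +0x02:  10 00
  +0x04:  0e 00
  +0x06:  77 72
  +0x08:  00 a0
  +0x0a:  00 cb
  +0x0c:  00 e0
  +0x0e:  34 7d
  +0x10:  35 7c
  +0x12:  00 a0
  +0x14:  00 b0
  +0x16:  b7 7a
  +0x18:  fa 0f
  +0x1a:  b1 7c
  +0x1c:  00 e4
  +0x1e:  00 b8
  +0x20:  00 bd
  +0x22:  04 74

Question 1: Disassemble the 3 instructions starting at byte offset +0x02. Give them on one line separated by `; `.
[02] 10 00 → 0x0010
  opcode bits[15:12]=0x0: bne/J
  imm: (w>>0)&0xfff=0x10 → #16
[04] 0e 00 → 0x000e
  opcode bits[15:12]=0x0: bne/J
  imm: (w>>0)&0xfff=0xe → #14
[06] 77 72 → 0x7277
  opcode bits[15:12]=0x7: shli/RI
  rd: (w>>10)&0x3=0x0 → x0
  imm: (w>>0)&0x3ff=0x277 → #631

bne #16; bne #14; shli x0, #631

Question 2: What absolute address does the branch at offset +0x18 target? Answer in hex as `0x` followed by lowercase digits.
0x4382

[18] fa 0f → 0x0ffa
  top 4b → 0x0 → bne [J]
  imm: (w>>0)&0xfff=0xffa (s12→-6) → #-6
  target = base 0x436e + off 0x18 + 2 + imm -6 = 0x4382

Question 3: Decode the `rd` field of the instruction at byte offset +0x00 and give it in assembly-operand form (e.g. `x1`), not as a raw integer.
off 0x00: read 00 ee as little → 0xee00
  opcode bits[15:12]=0xe: cpy/RR
  rd@[11:10]=0x3 ⇒ x3
  rs@[9:8]=0x2 ⇒ x2

x3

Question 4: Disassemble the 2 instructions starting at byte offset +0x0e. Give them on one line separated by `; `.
shli x3, #308; shli x3, #53

off 0x0e: read 34 7d as little → 0x7d34
  opcode bits[15:12]=0x7: shli/RI
  rd@[11:10]=0x3 ⇒ x3
  imm@[9:0]=0x134 ⇒ #308
off 0x10: read 35 7c as little → 0x7c35
  opcode bits[15:12]=0x7: shli/RI
  rd@[11:10]=0x3 ⇒ x3
  imm@[9:0]=0x35 ⇒ #53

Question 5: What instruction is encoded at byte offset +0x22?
@+22  little-endian(04 74) = 0x7404
  top 4b → 0x7 → shli [RI]
  [11:10] rd=1 = x1
  [9:0] imm=4 = #4

shli x1, #4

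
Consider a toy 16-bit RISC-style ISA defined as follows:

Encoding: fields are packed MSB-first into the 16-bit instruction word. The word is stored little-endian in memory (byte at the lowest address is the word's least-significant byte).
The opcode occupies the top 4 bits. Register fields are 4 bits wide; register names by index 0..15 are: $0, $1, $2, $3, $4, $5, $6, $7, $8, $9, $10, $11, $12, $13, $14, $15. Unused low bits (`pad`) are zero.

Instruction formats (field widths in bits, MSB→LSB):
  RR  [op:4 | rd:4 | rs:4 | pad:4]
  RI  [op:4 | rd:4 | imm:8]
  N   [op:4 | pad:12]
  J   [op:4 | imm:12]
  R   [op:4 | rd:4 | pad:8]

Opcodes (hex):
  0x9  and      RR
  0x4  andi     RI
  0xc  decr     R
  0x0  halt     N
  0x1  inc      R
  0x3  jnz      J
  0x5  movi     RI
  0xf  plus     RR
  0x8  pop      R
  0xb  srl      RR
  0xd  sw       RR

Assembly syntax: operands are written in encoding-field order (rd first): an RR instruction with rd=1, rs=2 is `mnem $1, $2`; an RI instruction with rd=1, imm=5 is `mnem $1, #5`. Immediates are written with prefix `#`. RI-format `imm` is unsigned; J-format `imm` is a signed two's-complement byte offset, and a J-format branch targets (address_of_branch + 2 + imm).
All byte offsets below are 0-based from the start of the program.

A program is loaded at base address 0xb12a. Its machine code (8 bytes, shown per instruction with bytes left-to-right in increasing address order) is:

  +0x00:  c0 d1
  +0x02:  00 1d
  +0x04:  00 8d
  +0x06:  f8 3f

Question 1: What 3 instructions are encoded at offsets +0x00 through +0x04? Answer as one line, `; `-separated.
off 0x00: read c0 d1 as little → 0xd1c0
  opcode bits[15:12]=0xd: sw/RR
  rd: (w>>8)&0xf=0x1 → $1
  rs: (w>>4)&0xf=0xc → $12
off 0x02: read 00 1d as little → 0x1d00
  opcode bits[15:12]=0x1: inc/R
  rd: (w>>8)&0xf=0xd → $13
off 0x04: read 00 8d as little → 0x8d00
  opcode bits[15:12]=0x8: pop/R
  rd: (w>>8)&0xf=0xd → $13

sw $1, $12; inc $13; pop $13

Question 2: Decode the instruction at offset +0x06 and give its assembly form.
off 0x06: read f8 3f as little → 0x3ff8
  top 4b → 0x3 → jnz [J]
  imm: (w>>0)&0xfff=0xff8 (s12→-8) → #-8

jnz #-8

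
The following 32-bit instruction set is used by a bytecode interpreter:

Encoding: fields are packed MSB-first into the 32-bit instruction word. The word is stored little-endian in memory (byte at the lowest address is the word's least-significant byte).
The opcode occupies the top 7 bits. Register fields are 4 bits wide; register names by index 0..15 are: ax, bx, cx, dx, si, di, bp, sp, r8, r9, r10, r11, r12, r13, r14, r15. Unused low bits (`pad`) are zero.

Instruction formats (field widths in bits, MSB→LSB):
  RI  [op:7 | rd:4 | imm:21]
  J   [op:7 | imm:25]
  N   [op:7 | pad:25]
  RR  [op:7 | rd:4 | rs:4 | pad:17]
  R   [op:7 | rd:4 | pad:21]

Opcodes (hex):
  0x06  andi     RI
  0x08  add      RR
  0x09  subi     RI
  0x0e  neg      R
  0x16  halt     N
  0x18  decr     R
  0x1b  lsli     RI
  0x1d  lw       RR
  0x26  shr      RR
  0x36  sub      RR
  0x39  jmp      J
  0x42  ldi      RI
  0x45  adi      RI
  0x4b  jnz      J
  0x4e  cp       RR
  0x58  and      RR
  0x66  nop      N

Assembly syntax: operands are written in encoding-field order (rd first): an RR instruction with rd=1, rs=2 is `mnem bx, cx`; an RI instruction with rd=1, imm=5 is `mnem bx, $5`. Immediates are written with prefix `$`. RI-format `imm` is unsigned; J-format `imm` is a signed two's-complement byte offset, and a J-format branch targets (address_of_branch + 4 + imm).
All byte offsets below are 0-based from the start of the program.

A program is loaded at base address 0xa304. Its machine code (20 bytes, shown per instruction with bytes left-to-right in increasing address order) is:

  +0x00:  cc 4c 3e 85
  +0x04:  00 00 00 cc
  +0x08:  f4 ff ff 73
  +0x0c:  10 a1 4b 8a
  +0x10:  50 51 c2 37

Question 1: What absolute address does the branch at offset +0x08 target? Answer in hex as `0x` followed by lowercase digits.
0xa304

off 0x08: read f4 ff ff 73 as little → 0x73fffff4
  top 7b → 0x39 → jmp [J]
  imm@[24:0]=0x1fffff4 (s25→-12) ⇒ $-12
  target = base 0xa304 + off 0x08 + 4 + imm -12 = 0xa304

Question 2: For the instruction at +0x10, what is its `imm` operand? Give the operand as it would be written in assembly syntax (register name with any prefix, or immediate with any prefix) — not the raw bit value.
$151888

+0x10: 50 51 c2 37 ⇒ word 0x37c25150 (little)
  opcode bits[31:25]=0x1b: lsli/RI
  rd: (w>>21)&0xf=0xe → r14
  imm: (w>>0)&0x1fffff=0x25150 → $151888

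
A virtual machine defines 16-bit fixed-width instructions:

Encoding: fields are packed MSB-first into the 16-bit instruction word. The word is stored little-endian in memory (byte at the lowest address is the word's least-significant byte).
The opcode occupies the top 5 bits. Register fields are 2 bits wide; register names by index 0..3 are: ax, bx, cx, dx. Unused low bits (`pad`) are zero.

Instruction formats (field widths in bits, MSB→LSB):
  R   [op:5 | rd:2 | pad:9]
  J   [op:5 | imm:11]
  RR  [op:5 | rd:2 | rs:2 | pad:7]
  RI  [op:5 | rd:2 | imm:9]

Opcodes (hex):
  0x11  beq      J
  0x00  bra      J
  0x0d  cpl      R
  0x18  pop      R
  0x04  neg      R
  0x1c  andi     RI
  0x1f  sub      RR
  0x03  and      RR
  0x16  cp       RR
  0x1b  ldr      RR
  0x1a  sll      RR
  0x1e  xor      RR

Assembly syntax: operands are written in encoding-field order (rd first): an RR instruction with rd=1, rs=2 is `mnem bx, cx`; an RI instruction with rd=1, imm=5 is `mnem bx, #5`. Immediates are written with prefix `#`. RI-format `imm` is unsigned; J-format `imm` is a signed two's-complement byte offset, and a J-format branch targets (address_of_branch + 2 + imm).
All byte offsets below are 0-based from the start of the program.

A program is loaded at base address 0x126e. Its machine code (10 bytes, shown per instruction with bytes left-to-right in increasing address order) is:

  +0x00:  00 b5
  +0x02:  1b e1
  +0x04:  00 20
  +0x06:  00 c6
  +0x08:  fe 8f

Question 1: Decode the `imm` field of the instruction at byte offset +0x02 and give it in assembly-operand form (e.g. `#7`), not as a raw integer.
@+02  little-endian(1b e1) = 0xe11b
  top 5b → 0x1c → andi [RI]
  rd@[10:9]=0x0 ⇒ ax
  imm@[8:0]=0x11b ⇒ #283

#283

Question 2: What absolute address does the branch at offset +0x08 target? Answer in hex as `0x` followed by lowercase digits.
0x1276

[08] fe 8f → 0x8ffe
  opcode bits[15:11]=0x11: beq/J
  imm@[10:0]=0x7fe (s11→-2) ⇒ #-2
  target = base 0x126e + off 0x08 + 2 + imm -2 = 0x1276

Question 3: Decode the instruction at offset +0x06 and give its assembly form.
pop dx

+0x06: 00 c6 ⇒ word 0xc600 (little)
  opcode bits[15:11]=0x18: pop/R
  [10:9] rd=3 = dx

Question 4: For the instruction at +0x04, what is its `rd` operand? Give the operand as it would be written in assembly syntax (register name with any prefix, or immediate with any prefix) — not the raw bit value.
off 0x04: read 00 20 as little → 0x2000
  op=0x2000>>11=0x4 ⇒ neg (R)
  [10:9] rd=0 = ax

ax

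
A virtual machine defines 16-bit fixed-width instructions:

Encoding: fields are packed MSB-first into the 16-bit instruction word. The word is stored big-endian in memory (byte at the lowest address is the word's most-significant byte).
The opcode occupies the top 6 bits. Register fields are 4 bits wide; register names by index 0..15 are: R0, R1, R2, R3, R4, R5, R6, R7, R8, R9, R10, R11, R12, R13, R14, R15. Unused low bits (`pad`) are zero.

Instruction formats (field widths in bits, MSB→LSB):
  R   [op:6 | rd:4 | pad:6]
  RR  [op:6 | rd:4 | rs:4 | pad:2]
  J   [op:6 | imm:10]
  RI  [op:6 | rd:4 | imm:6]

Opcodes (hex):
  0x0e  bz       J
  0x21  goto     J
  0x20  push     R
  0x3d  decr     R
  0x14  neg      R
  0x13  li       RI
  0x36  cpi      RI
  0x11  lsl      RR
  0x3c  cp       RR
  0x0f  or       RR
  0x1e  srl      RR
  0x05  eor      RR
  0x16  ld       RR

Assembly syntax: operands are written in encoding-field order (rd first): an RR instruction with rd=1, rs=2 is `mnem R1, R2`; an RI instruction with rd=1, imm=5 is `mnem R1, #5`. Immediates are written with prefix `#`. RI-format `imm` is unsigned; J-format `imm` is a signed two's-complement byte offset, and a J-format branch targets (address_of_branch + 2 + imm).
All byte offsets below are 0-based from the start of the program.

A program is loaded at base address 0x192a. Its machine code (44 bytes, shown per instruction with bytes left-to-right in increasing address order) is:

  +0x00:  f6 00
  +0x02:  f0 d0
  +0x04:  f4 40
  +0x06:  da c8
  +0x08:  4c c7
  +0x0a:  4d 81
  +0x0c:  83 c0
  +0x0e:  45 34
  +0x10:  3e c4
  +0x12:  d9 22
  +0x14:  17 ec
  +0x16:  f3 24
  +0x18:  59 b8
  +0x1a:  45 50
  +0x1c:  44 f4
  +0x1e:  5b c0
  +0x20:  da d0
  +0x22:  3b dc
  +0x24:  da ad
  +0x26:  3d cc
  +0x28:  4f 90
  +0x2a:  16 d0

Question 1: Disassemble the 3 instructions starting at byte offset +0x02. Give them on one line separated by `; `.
off 0x02: read f0 d0 as big → 0xf0d0
  opcode bits[15:10]=0x3c: cp/RR
  rd: (w>>6)&0xf=0x3 → R3
  rs: (w>>2)&0xf=0x4 → R4
off 0x04: read f4 40 as big → 0xf440
  opcode bits[15:10]=0x3d: decr/R
  rd: (w>>6)&0xf=0x1 → R1
off 0x06: read da c8 as big → 0xdac8
  opcode bits[15:10]=0x36: cpi/RI
  rd: (w>>6)&0xf=0xb → R11
  imm: (w>>0)&0x3f=0x8 → #8

cp R3, R4; decr R1; cpi R11, #8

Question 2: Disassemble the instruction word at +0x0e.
@+0e  big-endian(45 34) = 0x4534
  top 6b → 0x11 → lsl [RR]
  rd: (w>>6)&0xf=0x4 → R4
  rs: (w>>2)&0xf=0xd → R13

lsl R4, R13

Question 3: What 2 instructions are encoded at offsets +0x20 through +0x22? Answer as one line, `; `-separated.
cpi R11, #16; bz #-36

@+20  big-endian(da d0) = 0xdad0
  opcode bits[15:10]=0x36: cpi/RI
  rd: (w>>6)&0xf=0xb → R11
  imm: (w>>0)&0x3f=0x10 → #16
@+22  big-endian(3b dc) = 0x3bdc
  opcode bits[15:10]=0xe: bz/J
  imm: (w>>0)&0x3ff=0x3dc (s10→-36) → #-36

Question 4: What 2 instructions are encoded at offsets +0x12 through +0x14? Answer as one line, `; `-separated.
off 0x12: read d9 22 as big → 0xd922
  opcode bits[15:10]=0x36: cpi/RI
  rd@[9:6]=0x4 ⇒ R4
  imm@[5:0]=0x22 ⇒ #34
off 0x14: read 17 ec as big → 0x17ec
  opcode bits[15:10]=0x5: eor/RR
  rd@[9:6]=0xf ⇒ R15
  rs@[5:2]=0xb ⇒ R11

cpi R4, #34; eor R15, R11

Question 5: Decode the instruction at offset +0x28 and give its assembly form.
li R14, #16

@+28  big-endian(4f 90) = 0x4f90
  opcode bits[15:10]=0x13: li/RI
  rd@[9:6]=0xe ⇒ R14
  imm@[5:0]=0x10 ⇒ #16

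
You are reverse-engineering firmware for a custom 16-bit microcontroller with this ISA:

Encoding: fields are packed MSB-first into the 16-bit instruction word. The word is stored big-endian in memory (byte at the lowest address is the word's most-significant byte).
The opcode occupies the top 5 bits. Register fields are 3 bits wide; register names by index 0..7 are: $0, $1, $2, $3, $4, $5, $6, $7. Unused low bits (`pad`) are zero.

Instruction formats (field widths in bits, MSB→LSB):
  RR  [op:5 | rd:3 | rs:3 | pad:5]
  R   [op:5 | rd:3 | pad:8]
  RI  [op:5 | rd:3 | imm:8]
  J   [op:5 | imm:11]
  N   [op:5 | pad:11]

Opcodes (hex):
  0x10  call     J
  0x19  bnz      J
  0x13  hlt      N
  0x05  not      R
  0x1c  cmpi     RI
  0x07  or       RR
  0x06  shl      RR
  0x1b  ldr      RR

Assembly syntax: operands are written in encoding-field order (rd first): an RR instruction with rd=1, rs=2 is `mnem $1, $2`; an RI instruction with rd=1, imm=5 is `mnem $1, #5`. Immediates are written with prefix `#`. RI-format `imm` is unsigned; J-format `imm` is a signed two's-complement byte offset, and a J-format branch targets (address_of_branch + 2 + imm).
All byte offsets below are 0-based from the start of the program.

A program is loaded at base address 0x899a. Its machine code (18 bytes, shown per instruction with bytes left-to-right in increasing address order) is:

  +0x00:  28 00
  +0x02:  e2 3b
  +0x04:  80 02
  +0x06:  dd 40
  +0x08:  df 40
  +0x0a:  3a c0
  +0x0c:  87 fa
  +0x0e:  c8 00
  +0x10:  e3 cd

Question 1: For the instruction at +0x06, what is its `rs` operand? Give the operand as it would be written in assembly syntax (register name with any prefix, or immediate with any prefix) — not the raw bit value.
off 0x06: read dd 40 as big → 0xdd40
  op=0xdd40>>11=0x1b ⇒ ldr (RR)
  rd@[10:8]=0x5 ⇒ $5
  rs@[7:5]=0x2 ⇒ $2

$2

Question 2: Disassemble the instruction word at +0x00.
+0x00: 28 00 ⇒ word 0x2800 (big)
  op=0x2800>>11=0x5 ⇒ not (R)
  [10:8] rd=0 = $0

not $0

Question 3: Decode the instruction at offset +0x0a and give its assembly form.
or $2, $6

+0x0a: 3a c0 ⇒ word 0x3ac0 (big)
  op=0x3ac0>>11=0x7 ⇒ or (RR)
  [10:8] rd=2 = $2
  [7:5] rs=6 = $6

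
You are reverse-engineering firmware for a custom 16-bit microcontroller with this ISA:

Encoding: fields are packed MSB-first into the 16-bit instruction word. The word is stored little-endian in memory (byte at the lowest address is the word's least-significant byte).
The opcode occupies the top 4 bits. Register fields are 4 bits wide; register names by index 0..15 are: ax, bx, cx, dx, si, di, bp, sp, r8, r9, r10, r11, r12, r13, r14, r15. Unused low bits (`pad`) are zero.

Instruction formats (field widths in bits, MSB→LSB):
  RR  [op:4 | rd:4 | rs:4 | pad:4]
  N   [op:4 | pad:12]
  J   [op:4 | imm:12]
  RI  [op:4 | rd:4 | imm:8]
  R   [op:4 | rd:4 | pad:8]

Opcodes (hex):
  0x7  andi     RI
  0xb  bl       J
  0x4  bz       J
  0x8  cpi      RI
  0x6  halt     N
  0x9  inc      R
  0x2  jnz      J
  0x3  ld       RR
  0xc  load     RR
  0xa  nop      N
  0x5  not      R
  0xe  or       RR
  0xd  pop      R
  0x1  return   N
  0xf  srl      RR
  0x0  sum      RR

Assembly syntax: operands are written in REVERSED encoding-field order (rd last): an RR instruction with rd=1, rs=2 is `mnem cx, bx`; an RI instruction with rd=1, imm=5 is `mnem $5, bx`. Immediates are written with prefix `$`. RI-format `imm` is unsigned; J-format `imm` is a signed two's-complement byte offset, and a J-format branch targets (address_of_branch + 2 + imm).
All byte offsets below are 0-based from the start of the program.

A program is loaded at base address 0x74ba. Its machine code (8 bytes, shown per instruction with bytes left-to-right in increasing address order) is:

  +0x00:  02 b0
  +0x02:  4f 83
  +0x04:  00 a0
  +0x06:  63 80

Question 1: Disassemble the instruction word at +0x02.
@+02  little-endian(4f 83) = 0x834f
  op=0x834f>>12=0x8 ⇒ cpi (RI)
  rd@[11:8]=0x3 ⇒ dx
  imm@[7:0]=0x4f ⇒ $79

cpi $79, dx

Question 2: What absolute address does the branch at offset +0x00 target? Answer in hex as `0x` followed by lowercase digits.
0x74be

+0x00: 02 b0 ⇒ word 0xb002 (little)
  opcode bits[15:12]=0xb: bl/J
  [11:0] imm=2 = $2
  target = base 0x74ba + off 0x00 + 2 + imm 2 = 0x74be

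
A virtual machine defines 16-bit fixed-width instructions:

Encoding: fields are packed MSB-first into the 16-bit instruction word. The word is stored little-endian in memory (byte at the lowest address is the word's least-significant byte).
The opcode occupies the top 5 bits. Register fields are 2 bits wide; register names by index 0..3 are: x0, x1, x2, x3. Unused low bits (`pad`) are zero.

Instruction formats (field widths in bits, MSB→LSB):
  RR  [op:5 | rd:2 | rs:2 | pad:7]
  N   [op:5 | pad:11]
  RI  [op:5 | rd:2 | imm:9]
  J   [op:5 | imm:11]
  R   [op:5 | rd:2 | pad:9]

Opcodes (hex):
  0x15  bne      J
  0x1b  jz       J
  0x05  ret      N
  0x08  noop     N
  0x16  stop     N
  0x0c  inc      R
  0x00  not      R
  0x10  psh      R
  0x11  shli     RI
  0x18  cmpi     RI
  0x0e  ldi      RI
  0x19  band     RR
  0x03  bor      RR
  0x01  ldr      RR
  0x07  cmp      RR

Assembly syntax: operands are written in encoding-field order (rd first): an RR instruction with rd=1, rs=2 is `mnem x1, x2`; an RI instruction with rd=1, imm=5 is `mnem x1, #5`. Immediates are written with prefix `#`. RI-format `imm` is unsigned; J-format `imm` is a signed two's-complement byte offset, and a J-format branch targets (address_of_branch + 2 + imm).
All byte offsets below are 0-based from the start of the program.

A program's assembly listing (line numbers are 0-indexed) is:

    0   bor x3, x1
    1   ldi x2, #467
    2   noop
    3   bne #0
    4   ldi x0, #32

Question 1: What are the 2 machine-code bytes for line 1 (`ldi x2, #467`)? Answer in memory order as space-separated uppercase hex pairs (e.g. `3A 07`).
D3 75

1. ldi fields op=0xe:5|rd=2:2|imm=467:9 → word 75d3h → d3 75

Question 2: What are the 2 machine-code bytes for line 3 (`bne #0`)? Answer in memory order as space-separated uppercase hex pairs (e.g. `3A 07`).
00 A8

L3: bne op=0x15:5|imm=0:11 ⇒ 0xa800 ⇒ little 00 a8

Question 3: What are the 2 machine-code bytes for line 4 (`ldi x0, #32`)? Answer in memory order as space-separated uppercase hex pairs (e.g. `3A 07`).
line 4 (ldi): pack op=0xe:5|rd=0:2|imm=32:9 = 0x7020; little→ 20 70

20 70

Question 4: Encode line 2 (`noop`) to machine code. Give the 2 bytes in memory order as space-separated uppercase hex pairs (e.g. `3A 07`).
00 40

2. noop fields op=0x8:5|pad=0:11 → word 4000h → 00 40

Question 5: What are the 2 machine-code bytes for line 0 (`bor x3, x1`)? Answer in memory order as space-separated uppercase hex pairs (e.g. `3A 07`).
0. bor fields op=0x3:5|rd=3:2|rs=1:2|pad=0:7 → word 1e80h → 80 1e

80 1E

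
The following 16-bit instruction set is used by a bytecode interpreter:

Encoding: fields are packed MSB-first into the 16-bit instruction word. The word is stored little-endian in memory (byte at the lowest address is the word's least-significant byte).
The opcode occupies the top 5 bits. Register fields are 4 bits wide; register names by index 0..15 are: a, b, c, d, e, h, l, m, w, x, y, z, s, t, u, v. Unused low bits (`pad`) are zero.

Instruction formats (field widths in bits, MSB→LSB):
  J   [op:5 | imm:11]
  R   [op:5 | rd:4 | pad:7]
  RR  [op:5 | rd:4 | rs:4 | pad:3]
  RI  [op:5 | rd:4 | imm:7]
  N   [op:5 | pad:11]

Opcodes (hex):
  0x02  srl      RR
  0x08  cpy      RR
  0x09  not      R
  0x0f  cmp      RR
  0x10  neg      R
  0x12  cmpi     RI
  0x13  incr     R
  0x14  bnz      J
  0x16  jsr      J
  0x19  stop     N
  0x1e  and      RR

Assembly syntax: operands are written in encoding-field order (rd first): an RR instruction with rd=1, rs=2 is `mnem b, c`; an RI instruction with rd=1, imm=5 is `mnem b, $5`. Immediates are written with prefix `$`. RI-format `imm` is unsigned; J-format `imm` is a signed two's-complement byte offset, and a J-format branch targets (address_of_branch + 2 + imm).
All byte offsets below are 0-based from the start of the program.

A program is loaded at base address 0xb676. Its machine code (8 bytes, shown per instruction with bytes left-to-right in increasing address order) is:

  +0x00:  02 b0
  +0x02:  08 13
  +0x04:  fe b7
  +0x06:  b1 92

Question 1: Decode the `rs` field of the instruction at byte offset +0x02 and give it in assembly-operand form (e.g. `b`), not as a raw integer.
b

+0x02: 08 13 ⇒ word 0x1308 (little)
  opcode bits[15:11]=0x2: srl/RR
  rd@[10:7]=0x6 ⇒ l
  rs@[6:3]=0x1 ⇒ b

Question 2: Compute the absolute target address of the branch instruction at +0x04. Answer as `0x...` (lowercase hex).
0xb67a

off 0x04: read fe b7 as little → 0xb7fe
  op=0xb7fe>>11=0x16 ⇒ jsr (J)
  imm: (w>>0)&0x7ff=0x7fe (s11→-2) → $-2
  target = base 0xb676 + off 0x04 + 2 + imm -2 = 0xb67a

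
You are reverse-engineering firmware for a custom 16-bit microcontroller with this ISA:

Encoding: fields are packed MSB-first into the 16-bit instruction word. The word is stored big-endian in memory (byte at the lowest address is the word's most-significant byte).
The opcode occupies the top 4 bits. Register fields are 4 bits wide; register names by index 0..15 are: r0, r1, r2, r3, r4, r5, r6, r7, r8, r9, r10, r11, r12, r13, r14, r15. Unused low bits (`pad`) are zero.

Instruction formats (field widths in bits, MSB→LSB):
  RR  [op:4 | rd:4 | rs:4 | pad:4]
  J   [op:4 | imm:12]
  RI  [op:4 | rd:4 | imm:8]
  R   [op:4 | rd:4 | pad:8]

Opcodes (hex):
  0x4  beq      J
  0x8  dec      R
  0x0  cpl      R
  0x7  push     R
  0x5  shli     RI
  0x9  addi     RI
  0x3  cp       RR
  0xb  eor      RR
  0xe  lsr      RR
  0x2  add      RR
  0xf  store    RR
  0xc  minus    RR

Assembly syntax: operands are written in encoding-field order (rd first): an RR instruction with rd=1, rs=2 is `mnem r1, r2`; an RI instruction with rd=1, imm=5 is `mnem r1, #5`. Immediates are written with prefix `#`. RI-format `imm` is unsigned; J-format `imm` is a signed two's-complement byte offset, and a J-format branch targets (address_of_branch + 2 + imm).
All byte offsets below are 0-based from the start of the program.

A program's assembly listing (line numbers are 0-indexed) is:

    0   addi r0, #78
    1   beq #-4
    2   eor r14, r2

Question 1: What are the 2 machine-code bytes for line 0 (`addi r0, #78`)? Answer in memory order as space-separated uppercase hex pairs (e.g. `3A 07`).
0. addi fields op=0x9:4|rd=0:4|imm=78:8 → word 904eh → 90 4e

90 4E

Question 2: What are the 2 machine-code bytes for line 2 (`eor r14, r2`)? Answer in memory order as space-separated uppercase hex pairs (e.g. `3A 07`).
L2: eor op=0xb:4|rd=14:4|rs=2:4|pad=0:4 ⇒ 0xbe20 ⇒ big be 20

BE 20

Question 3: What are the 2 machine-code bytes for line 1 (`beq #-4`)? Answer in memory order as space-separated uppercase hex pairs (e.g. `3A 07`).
line 1 (beq): pack op=0x4:4|imm=-4:12 = 0x4ffc; big→ 4f fc

4F FC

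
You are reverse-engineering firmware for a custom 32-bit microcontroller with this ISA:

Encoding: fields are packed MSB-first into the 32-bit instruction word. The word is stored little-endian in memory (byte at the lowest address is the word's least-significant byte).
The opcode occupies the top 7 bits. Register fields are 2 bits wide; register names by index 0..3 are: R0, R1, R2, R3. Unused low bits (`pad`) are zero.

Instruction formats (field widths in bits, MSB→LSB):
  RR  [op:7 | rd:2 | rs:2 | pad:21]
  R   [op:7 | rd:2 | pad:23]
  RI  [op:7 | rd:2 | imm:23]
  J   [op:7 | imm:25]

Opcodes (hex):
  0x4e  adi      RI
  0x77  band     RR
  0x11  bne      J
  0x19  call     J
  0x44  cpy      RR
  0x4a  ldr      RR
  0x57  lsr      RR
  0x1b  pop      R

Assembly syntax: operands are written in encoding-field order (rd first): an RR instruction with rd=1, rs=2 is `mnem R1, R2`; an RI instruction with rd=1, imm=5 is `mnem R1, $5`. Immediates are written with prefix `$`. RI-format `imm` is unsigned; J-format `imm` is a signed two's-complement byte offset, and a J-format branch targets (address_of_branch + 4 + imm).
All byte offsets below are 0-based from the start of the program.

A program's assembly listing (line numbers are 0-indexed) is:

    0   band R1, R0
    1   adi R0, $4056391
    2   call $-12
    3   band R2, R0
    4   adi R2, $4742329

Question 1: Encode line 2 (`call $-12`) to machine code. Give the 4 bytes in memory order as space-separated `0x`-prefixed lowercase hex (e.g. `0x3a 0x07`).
0xf4 0xff 0xff 0x33

line 2 (call): pack op=0x19:7|imm=-12:25 = 0x33fffff4; little→ f4 ff ff 33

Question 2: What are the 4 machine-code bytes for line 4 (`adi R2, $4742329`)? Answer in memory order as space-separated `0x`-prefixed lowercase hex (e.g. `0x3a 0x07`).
4. adi fields op=0x4e:7|rd=2:2|imm=4742329:23 → word 9d485cb9h → b9 5c 48 9d

0xb9 0x5c 0x48 0x9d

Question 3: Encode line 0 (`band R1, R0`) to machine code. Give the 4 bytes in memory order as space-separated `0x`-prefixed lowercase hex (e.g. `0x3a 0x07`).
0x00 0x00 0x80 0xee

line 0 (band): pack op=0x77:7|rd=1:2|rs=0:2|pad=0:21 = 0xee800000; little→ 00 00 80 ee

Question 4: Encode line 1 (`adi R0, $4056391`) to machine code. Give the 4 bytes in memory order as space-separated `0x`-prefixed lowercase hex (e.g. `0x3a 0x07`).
1. adi fields op=0x4e:7|rd=0:2|imm=4056391:23 → word 9c3de547h → 47 e5 3d 9c

0x47 0xe5 0x3d 0x9c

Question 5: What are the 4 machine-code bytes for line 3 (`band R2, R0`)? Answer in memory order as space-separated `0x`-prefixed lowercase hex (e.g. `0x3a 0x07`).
line 3 (band): pack op=0x77:7|rd=2:2|rs=0:2|pad=0:21 = 0xef000000; little→ 00 00 00 ef

0x00 0x00 0x00 0xef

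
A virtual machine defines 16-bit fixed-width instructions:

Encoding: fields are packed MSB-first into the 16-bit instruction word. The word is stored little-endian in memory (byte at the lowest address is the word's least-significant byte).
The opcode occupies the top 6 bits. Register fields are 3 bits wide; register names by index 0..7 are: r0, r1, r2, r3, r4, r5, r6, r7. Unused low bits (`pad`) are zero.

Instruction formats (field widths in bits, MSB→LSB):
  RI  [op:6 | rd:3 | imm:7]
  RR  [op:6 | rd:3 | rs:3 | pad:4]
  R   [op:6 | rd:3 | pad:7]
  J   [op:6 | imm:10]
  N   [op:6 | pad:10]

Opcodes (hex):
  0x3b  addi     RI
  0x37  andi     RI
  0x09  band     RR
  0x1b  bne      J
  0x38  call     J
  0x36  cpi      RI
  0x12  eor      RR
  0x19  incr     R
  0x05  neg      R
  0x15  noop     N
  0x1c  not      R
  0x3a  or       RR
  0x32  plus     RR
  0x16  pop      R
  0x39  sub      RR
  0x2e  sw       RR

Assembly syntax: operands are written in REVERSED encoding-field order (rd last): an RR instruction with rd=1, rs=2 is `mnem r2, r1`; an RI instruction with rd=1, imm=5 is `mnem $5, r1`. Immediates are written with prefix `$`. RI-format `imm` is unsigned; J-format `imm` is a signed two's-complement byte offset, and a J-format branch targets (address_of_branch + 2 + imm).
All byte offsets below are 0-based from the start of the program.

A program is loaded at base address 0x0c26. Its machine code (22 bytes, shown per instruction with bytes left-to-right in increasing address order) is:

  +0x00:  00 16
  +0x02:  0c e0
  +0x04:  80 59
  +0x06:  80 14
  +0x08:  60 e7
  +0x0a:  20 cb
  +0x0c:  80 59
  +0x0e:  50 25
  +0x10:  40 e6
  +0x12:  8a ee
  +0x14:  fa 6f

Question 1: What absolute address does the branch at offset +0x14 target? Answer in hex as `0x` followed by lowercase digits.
0x0c36

+0x14: fa 6f ⇒ word 0x6ffa (little)
  op=0x6ffa>>10=0x1b ⇒ bne (J)
  imm@[9:0]=0x3fa (s10→-6) ⇒ $-6
  target = base 0x0c26 + off 0x14 + 2 + imm -6 = 0x0c36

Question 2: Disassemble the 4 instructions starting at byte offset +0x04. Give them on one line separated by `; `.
+0x04: 80 59 ⇒ word 0x5980 (little)
  opcode bits[15:10]=0x16: pop/R
  rd@[9:7]=0x3 ⇒ r3
+0x06: 80 14 ⇒ word 0x1480 (little)
  opcode bits[15:10]=0x5: neg/R
  rd@[9:7]=0x1 ⇒ r1
+0x08: 60 e7 ⇒ word 0xe760 (little)
  opcode bits[15:10]=0x39: sub/RR
  rd@[9:7]=0x6 ⇒ r6
  rs@[6:4]=0x6 ⇒ r6
+0x0a: 20 cb ⇒ word 0xcb20 (little)
  opcode bits[15:10]=0x32: plus/RR
  rd@[9:7]=0x6 ⇒ r6
  rs@[6:4]=0x2 ⇒ r2

pop r3; neg r1; sub r6, r6; plus r2, r6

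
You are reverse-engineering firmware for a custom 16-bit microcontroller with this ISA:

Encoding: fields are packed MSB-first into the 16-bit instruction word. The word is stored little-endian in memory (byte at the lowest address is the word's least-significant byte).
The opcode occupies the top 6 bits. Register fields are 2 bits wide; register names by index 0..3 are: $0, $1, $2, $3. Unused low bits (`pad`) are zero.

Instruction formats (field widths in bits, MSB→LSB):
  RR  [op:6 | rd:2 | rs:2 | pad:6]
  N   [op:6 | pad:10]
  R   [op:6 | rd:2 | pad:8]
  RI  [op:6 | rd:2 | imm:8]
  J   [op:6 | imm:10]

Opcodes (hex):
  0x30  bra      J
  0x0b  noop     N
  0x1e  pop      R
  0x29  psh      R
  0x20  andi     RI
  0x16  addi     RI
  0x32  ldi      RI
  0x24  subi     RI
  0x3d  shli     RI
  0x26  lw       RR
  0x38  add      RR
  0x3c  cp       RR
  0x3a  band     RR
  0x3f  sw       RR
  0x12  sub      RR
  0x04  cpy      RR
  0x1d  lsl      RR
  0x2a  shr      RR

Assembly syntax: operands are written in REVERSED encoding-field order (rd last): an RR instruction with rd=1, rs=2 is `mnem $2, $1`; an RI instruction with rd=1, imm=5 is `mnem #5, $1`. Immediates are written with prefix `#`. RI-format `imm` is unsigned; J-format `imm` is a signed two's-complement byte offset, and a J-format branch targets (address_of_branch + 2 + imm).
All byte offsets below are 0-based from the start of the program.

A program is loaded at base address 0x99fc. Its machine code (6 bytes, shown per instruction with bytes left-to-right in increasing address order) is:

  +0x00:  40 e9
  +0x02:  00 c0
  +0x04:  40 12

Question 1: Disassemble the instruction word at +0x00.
band $1, $1

+0x00: 40 e9 ⇒ word 0xe940 (little)
  top 6b → 0x3a → band [RR]
  rd@[9:8]=0x1 ⇒ $1
  rs@[7:6]=0x1 ⇒ $1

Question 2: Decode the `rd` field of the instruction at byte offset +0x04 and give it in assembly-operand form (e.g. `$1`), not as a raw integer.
@+04  little-endian(40 12) = 0x1240
  opcode bits[15:10]=0x4: cpy/RR
  rd@[9:8]=0x2 ⇒ $2
  rs@[7:6]=0x1 ⇒ $1

$2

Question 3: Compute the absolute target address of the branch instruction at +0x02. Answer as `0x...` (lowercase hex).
0x9a00

[02] 00 c0 → 0xc000
  opcode bits[15:10]=0x30: bra/J
  [9:0] imm=0 = #0
  target = base 0x99fc + off 0x02 + 2 + imm 0 = 0x9a00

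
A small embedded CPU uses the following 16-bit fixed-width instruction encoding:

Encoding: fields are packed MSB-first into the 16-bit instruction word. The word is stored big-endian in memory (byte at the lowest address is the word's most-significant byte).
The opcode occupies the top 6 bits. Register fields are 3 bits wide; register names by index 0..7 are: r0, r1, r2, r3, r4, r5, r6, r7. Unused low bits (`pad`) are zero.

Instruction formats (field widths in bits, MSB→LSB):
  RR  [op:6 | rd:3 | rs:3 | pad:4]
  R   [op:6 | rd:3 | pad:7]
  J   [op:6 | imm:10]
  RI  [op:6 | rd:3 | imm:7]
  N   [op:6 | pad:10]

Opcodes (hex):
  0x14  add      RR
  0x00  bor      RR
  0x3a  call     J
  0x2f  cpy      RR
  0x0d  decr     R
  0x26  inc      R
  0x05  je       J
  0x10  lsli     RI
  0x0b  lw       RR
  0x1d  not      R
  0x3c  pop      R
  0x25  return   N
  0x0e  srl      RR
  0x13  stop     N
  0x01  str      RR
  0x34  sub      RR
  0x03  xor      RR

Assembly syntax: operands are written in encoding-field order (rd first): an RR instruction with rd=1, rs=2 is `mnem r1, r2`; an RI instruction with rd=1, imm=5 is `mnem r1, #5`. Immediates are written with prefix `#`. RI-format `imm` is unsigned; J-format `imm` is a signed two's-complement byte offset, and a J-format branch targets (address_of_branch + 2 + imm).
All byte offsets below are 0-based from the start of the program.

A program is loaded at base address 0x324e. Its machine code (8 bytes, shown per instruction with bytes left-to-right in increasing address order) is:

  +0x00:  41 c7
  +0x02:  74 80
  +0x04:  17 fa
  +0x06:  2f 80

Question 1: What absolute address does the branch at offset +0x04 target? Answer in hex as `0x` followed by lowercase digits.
0x324e

off 0x04: read 17 fa as big → 0x17fa
  op=0x17fa>>10=0x5 ⇒ je (J)
  [9:0] imm=1018 (s10→-6) = #-6
  target = base 0x324e + off 0x04 + 2 + imm -6 = 0x324e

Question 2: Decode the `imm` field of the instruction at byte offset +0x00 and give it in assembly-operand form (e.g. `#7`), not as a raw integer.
off 0x00: read 41 c7 as big → 0x41c7
  top 6b → 0x10 → lsli [RI]
  [9:7] rd=3 = r3
  [6:0] imm=71 = #71

#71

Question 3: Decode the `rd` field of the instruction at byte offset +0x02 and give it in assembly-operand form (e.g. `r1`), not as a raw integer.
r1

@+02  big-endian(74 80) = 0x7480
  op=0x7480>>10=0x1d ⇒ not (R)
  rd@[9:7]=0x1 ⇒ r1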